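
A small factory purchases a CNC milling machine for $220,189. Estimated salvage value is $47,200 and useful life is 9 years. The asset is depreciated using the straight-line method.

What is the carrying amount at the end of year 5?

$124,084

Depreciable base = $220,189 − $47,200 = $172,989.
Annual expense = $172,989 / 9 = $19,221.
End of year 1: book value $200,968.
End of year 2: book value $181,747.
End of year 3: book value $162,526.
End of year 4: book value $143,305.
End of year 5: book value $124,084.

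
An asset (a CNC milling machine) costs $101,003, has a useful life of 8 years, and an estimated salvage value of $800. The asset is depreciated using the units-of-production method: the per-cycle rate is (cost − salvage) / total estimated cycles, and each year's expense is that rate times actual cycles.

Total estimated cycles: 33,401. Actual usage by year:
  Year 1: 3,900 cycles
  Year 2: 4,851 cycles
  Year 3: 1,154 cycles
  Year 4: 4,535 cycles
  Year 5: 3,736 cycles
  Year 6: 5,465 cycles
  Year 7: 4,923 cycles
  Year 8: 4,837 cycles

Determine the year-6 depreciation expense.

$16,395

Depreciable base = $101,003 − $800 = $100,203.
Rate = $100,203 / 33,401 cycles = $3 per cycle.
Year 1: 3,900 × $3 = $11,700. Book value $89,303.
Year 2: 4,851 × $3 = $14,553. Book value $74,750.
Year 3: 1,154 × $3 = $3,462. Book value $71,288.
Year 4: 4,535 × $3 = $13,605. Book value $57,683.
Year 5: 3,736 × $3 = $11,208. Book value $46,475.
Year 6: 5,465 × $3 = $16,395. Book value $30,080.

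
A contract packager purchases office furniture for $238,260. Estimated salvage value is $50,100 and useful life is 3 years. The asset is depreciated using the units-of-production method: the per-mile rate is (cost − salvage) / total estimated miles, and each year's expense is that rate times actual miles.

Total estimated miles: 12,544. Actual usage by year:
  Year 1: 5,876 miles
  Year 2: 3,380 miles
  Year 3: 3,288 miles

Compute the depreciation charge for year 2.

$50,700

Depreciable base = $238,260 − $50,100 = $188,160.
Rate = $188,160 / 12,544 miles = $15 per mile.
Year 1: 5,876 × $15 = $88,140. Book value $150,120.
Year 2: 3,380 × $15 = $50,700. Book value $99,420.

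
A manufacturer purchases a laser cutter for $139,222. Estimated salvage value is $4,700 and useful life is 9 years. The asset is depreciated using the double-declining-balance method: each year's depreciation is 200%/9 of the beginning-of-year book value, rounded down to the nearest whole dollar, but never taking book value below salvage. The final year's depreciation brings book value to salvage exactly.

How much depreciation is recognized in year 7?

Depreciable base = $139,222 − $4,700 = $134,522.
Year 1: ⌊$139,222 × 200%/9⌋ = $30,938. Book value $108,284.
Year 2: ⌊$108,284 × 200%/9⌋ = $24,063. Book value $84,221.
Year 3: ⌊$84,221 × 200%/9⌋ = $18,715. Book value $65,506.
Year 4: ⌊$65,506 × 200%/9⌋ = $14,556. Book value $50,950.
Year 5: ⌊$50,950 × 200%/9⌋ = $11,322. Book value $39,628.
Year 6: ⌊$39,628 × 200%/9⌋ = $8,806. Book value $30,822.
Year 7: ⌊$30,822 × 200%/9⌋ = $6,849. Book value $23,973.

$6,849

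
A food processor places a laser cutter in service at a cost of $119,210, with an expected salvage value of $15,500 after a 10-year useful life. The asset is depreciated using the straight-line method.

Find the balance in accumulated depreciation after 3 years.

$31,113

Depreciable base = $119,210 − $15,500 = $103,710.
Annual expense = $103,710 / 10 = $10,371.
End of year 1: book value $108,839.
End of year 2: book value $98,468.
End of year 3: book value $88,097.
Accumulated through year 3 = $119,210 − $88,097 = $31,113.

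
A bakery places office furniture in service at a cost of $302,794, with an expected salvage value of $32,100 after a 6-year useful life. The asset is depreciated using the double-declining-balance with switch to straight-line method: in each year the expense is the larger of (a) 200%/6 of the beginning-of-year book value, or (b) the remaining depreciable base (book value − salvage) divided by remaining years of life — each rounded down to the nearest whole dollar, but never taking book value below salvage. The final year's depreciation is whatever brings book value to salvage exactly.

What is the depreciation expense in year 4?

$29,906

Depreciable base = $302,794 − $32,100 = $270,694.
Year 1: DB = ⌊$302,794 × 200%/6⌋ = $100,931; SL = ⌊$270,694/6⌋ = $45,115 → take DB $100,931. Book value $201,863.
Year 2: DB = ⌊$201,863 × 200%/6⌋ = $67,287; SL = ⌊$169,763/5⌋ = $33,952 → take DB $67,287. Book value $134,576.
Year 3: DB = ⌊$134,576 × 200%/6⌋ = $44,858; SL = ⌊$102,476/4⌋ = $25,619 → take DB $44,858. Book value $89,718.
Year 4: DB = ⌊$89,718 × 200%/6⌋ = $29,906; SL = ⌊$57,618/3⌋ = $19,206 → take DB $29,906. Book value $59,812.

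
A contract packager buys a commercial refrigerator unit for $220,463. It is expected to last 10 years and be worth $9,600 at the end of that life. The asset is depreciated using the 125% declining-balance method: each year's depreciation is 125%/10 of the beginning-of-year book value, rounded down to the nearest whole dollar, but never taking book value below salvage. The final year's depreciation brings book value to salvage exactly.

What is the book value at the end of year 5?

Depreciable base = $220,463 − $9,600 = $210,863.
Year 1: ⌊$220,463 × 125%/10⌋ = $27,557. Book value $192,906.
Year 2: ⌊$192,906 × 125%/10⌋ = $24,113. Book value $168,793.
Year 3: ⌊$168,793 × 125%/10⌋ = $21,099. Book value $147,694.
Year 4: ⌊$147,694 × 125%/10⌋ = $18,461. Book value $129,233.
Year 5: ⌊$129,233 × 125%/10⌋ = $16,154. Book value $113,079.

$113,079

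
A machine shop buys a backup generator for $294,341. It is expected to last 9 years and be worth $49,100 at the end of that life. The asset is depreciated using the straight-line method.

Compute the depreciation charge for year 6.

Depreciable base = $294,341 − $49,100 = $245,241.
Annual expense = $245,241 / 9 = $27,249.

$27,249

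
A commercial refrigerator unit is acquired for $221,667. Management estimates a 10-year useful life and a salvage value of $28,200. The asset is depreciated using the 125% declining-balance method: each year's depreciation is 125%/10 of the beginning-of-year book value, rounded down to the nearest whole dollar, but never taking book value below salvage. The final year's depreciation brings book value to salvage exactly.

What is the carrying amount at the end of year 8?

$76,169

Depreciable base = $221,667 − $28,200 = $193,467.
Year 1: ⌊$221,667 × 125%/10⌋ = $27,708. Book value $193,959.
Year 2: ⌊$193,959 × 125%/10⌋ = $24,244. Book value $169,715.
Year 3: ⌊$169,715 × 125%/10⌋ = $21,214. Book value $148,501.
Year 4: ⌊$148,501 × 125%/10⌋ = $18,562. Book value $129,939.
Year 5: ⌊$129,939 × 125%/10⌋ = $16,242. Book value $113,697.
Year 6: ⌊$113,697 × 125%/10⌋ = $14,212. Book value $99,485.
Year 7: ⌊$99,485 × 125%/10⌋ = $12,435. Book value $87,050.
Year 8: ⌊$87,050 × 125%/10⌋ = $10,881. Book value $76,169.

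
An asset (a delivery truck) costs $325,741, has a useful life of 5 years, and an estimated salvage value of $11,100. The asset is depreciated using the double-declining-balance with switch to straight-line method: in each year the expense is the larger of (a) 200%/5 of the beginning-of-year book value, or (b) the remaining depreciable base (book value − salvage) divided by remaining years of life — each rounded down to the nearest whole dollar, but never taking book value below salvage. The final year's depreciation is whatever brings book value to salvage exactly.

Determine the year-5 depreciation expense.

$29,631

Depreciable base = $325,741 − $11,100 = $314,641.
Year 1: DB = ⌊$325,741 × 200%/5⌋ = $130,296; SL = ⌊$314,641/5⌋ = $62,928 → take DB $130,296. Book value $195,445.
Year 2: DB = ⌊$195,445 × 200%/5⌋ = $78,178; SL = ⌊$184,345/4⌋ = $46,086 → take DB $78,178. Book value $117,267.
Year 3: DB = ⌊$117,267 × 200%/5⌋ = $46,906; SL = ⌊$106,167/3⌋ = $35,389 → take DB $46,906. Book value $70,361.
Year 4: DB = ⌊$70,361 × 200%/5⌋ = $28,144; SL = ⌊$59,261/2⌋ = $29,630 → take SL $29,630. Book value $40,731.
Year 5 (final): $40,731 − $11,100 = $29,631. Book value $11,100.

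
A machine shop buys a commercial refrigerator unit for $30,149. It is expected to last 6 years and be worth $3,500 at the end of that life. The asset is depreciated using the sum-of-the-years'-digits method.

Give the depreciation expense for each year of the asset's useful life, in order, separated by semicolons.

$7,614; $6,345; $5,076; $3,807; $2,538; $1,269

Depreciable base = $30,149 − $3,500 = $26,649.
Sum of the years' digits = 6+5+4+3+2+1 = 21.
Year 1: $26,649 × 6/21 = $7,614. Book value $22,535.
Year 2: $26,649 × 5/21 = $6,345. Book value $16,190.
Year 3: $26,649 × 4/21 = $5,076. Book value $11,114.
Year 4: $26,649 × 3/21 = $3,807. Book value $7,307.
Year 5: $26,649 × 2/21 = $2,538. Book value $4,769.
Year 6: $26,649 × 1/21 = $1,269. Book value $3,500.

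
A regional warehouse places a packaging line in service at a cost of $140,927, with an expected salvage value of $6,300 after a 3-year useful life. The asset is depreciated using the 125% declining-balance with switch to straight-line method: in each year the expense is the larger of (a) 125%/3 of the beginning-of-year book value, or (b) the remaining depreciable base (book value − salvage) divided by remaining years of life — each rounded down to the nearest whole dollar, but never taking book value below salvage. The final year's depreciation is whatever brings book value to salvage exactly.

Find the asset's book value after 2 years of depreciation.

Depreciable base = $140,927 − $6,300 = $134,627.
Year 1: DB = ⌊$140,927 × 125%/3⌋ = $58,719; SL = ⌊$134,627/3⌋ = $44,875 → take DB $58,719. Book value $82,208.
Year 2: DB = ⌊$82,208 × 125%/3⌋ = $34,253; SL = ⌊$75,908/2⌋ = $37,954 → take SL $37,954. Book value $44,254.

$44,254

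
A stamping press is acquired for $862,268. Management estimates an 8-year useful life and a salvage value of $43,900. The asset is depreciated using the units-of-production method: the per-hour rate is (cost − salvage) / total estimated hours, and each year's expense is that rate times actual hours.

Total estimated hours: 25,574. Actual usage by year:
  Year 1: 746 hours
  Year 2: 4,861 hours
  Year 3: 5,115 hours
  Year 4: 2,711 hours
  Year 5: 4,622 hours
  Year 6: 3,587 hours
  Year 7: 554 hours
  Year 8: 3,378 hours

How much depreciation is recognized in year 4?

$86,752

Depreciable base = $862,268 − $43,900 = $818,368.
Rate = $818,368 / 25,574 hours = $32 per hour.
Year 1: 746 × $32 = $23,872. Book value $838,396.
Year 2: 4,861 × $32 = $155,552. Book value $682,844.
Year 3: 5,115 × $32 = $163,680. Book value $519,164.
Year 4: 2,711 × $32 = $86,752. Book value $432,412.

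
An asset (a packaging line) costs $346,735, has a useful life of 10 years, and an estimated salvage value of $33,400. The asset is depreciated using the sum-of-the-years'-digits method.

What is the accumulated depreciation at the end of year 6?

Depreciable base = $346,735 − $33,400 = $313,335.
Sum of the years' digits = 10+9+8+7+6+5+4+3+2+1 = 55.
Year 1: $313,335 × 10/55 = $56,970. Book value $289,765.
Year 2: $313,335 × 9/55 = $51,273. Book value $238,492.
Year 3: $313,335 × 8/55 = $45,576. Book value $192,916.
Year 4: $313,335 × 7/55 = $39,879. Book value $153,037.
Year 5: $313,335 × 6/55 = $34,182. Book value $118,855.
Year 6: $313,335 × 5/55 = $28,485. Book value $90,370.
Accumulated through year 6 = $346,735 − $90,370 = $256,365.

$256,365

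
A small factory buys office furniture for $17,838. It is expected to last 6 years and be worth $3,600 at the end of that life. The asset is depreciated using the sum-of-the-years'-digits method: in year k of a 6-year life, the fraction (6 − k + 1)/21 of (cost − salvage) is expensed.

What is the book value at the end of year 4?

Depreciable base = $17,838 − $3,600 = $14,238.
Sum of the years' digits = 6+5+4+3+2+1 = 21.
Year 1: $14,238 × 6/21 = $4,068. Book value $13,770.
Year 2: $14,238 × 5/21 = $3,390. Book value $10,380.
Year 3: $14,238 × 4/21 = $2,712. Book value $7,668.
Year 4: $14,238 × 3/21 = $2,034. Book value $5,634.

$5,634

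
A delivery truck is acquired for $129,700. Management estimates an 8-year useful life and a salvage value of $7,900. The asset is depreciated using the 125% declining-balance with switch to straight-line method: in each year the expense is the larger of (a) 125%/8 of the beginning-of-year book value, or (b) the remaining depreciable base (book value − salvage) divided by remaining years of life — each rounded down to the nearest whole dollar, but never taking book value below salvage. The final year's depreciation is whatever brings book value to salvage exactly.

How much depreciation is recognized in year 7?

$14,002

Depreciable base = $129,700 − $7,900 = $121,800.
Year 1: DB = ⌊$129,700 × 125%/8⌋ = $20,265; SL = ⌊$121,800/8⌋ = $15,225 → take DB $20,265. Book value $109,435.
Year 2: DB = ⌊$109,435 × 125%/8⌋ = $17,099; SL = ⌊$101,535/7⌋ = $14,505 → take DB $17,099. Book value $92,336.
Year 3: DB = ⌊$92,336 × 125%/8⌋ = $14,427; SL = ⌊$84,436/6⌋ = $14,072 → take DB $14,427. Book value $77,909.
Year 4: DB = ⌊$77,909 × 125%/8⌋ = $12,173; SL = ⌊$70,009/5⌋ = $14,001 → take SL $14,001. Book value $63,908.
Year 5: DB = ⌊$63,908 × 125%/8⌋ = $9,985; SL = ⌊$56,008/4⌋ = $14,002 → take SL $14,002. Book value $49,906.
Year 6: DB = ⌊$49,906 × 125%/8⌋ = $7,797; SL = ⌊$42,006/3⌋ = $14,002 → take SL $14,002. Book value $35,904.
Year 7: DB = ⌊$35,904 × 125%/8⌋ = $5,610; SL = ⌊$28,004/2⌋ = $14,002 → take SL $14,002. Book value $21,902.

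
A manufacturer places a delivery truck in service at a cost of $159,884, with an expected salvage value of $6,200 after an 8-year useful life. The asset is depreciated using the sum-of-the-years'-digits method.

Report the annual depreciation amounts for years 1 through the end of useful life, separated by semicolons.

$34,152; $29,883; $25,614; $21,345; $17,076; $12,807; $8,538; $4,269

Depreciable base = $159,884 − $6,200 = $153,684.
Sum of the years' digits = 8+7+6+5+4+3+2+1 = 36.
Year 1: $153,684 × 8/36 = $34,152. Book value $125,732.
Year 2: $153,684 × 7/36 = $29,883. Book value $95,849.
Year 3: $153,684 × 6/36 = $25,614. Book value $70,235.
Year 4: $153,684 × 5/36 = $21,345. Book value $48,890.
Year 5: $153,684 × 4/36 = $17,076. Book value $31,814.
Year 6: $153,684 × 3/36 = $12,807. Book value $19,007.
Year 7: $153,684 × 2/36 = $8,538. Book value $10,469.
Year 8: $153,684 × 1/36 = $4,269. Book value $6,200.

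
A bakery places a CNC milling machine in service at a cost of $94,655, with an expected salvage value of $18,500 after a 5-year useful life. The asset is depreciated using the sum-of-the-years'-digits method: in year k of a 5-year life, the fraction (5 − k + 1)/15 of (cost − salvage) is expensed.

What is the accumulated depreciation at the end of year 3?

$60,924

Depreciable base = $94,655 − $18,500 = $76,155.
Sum of the years' digits = 5+4+3+2+1 = 15.
Year 1: $76,155 × 5/15 = $25,385. Book value $69,270.
Year 2: $76,155 × 4/15 = $20,308. Book value $48,962.
Year 3: $76,155 × 3/15 = $15,231. Book value $33,731.
Accumulated through year 3 = $94,655 − $33,731 = $60,924.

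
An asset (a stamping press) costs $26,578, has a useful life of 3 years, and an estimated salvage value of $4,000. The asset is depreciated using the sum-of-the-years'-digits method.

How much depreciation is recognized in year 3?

$3,763

Depreciable base = $26,578 − $4,000 = $22,578.
Sum of the years' digits = 3+2+1 = 6.
Year 1: $22,578 × 3/6 = $11,289. Book value $15,289.
Year 2: $22,578 × 2/6 = $7,526. Book value $7,763.
Year 3: $22,578 × 1/6 = $3,763. Book value $4,000.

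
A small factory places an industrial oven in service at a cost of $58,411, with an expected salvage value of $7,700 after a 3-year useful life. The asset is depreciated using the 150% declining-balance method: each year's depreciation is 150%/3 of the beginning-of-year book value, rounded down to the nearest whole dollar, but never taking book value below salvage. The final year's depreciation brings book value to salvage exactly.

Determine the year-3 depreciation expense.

$6,903

Depreciable base = $58,411 − $7,700 = $50,711.
Year 1: ⌊$58,411 × 150%/3⌋ = $29,205. Book value $29,206.
Year 2: ⌊$29,206 × 150%/3⌋ = $14,603. Book value $14,603.
Year 3 (final): $14,603 − $7,700 = $6,903. Book value $7,700.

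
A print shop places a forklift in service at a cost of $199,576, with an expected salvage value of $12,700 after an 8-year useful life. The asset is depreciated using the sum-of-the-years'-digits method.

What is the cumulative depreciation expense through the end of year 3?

$109,011

Depreciable base = $199,576 − $12,700 = $186,876.
Sum of the years' digits = 8+7+6+5+4+3+2+1 = 36.
Year 1: $186,876 × 8/36 = $41,528. Book value $158,048.
Year 2: $186,876 × 7/36 = $36,337. Book value $121,711.
Year 3: $186,876 × 6/36 = $31,146. Book value $90,565.
Accumulated through year 3 = $199,576 − $90,565 = $109,011.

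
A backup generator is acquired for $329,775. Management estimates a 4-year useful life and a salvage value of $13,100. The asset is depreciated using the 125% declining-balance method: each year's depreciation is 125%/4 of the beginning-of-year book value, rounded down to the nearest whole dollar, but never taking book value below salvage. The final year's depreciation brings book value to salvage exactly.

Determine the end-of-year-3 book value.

$107,162

Depreciable base = $329,775 − $13,100 = $316,675.
Year 1: ⌊$329,775 × 125%/4⌋ = $103,054. Book value $226,721.
Year 2: ⌊$226,721 × 125%/4⌋ = $70,850. Book value $155,871.
Year 3: ⌊$155,871 × 125%/4⌋ = $48,709. Book value $107,162.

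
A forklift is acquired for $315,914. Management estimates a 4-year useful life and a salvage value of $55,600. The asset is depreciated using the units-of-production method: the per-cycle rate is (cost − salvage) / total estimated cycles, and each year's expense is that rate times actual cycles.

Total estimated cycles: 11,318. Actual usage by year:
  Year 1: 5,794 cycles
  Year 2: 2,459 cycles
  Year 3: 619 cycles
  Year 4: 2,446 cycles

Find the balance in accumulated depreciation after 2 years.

Depreciable base = $315,914 − $55,600 = $260,314.
Rate = $260,314 / 11,318 cycles = $23 per cycle.
Year 1: 5,794 × $23 = $133,262. Book value $182,652.
Year 2: 2,459 × $23 = $56,557. Book value $126,095.
Accumulated through year 2 = $315,914 − $126,095 = $189,819.

$189,819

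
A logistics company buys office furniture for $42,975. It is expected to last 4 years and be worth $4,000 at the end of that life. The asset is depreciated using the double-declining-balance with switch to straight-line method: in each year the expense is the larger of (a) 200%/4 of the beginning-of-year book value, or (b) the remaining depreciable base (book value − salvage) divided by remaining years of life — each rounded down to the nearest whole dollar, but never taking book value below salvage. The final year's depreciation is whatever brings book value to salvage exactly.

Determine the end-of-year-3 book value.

Depreciable base = $42,975 − $4,000 = $38,975.
Year 1: DB = ⌊$42,975 × 200%/4⌋ = $21,487; SL = ⌊$38,975/4⌋ = $9,743 → take DB $21,487. Book value $21,488.
Year 2: DB = ⌊$21,488 × 200%/4⌋ = $10,744; SL = ⌊$17,488/3⌋ = $5,829 → take DB $10,744. Book value $10,744.
Year 3: DB = ⌊$10,744 × 200%/4⌋ = $5,372; SL = ⌊$6,744/2⌋ = $3,372 → take DB $5,372. Book value $5,372.

$5,372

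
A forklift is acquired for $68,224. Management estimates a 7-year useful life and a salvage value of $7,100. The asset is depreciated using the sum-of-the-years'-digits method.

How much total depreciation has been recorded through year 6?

Depreciable base = $68,224 − $7,100 = $61,124.
Sum of the years' digits = 7+6+5+4+3+2+1 = 28.
Year 1: $61,124 × 7/28 = $15,281. Book value $52,943.
Year 2: $61,124 × 6/28 = $13,098. Book value $39,845.
Year 3: $61,124 × 5/28 = $10,915. Book value $28,930.
Year 4: $61,124 × 4/28 = $8,732. Book value $20,198.
Year 5: $61,124 × 3/28 = $6,549. Book value $13,649.
Year 6: $61,124 × 2/28 = $4,366. Book value $9,283.
Accumulated through year 6 = $68,224 − $9,283 = $58,941.

$58,941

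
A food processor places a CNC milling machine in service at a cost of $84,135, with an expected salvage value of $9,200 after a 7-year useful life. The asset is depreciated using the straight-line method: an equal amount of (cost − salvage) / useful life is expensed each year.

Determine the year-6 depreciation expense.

$10,705

Depreciable base = $84,135 − $9,200 = $74,935.
Annual expense = $74,935 / 7 = $10,705.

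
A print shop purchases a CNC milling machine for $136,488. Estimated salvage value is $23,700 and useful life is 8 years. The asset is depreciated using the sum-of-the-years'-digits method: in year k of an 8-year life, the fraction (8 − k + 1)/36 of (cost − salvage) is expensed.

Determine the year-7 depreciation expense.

Depreciable base = $136,488 − $23,700 = $112,788.
Sum of the years' digits = 8+7+6+5+4+3+2+1 = 36.
Year 1: $112,788 × 8/36 = $25,064. Book value $111,424.
Year 2: $112,788 × 7/36 = $21,931. Book value $89,493.
Year 3: $112,788 × 6/36 = $18,798. Book value $70,695.
Year 4: $112,788 × 5/36 = $15,665. Book value $55,030.
Year 5: $112,788 × 4/36 = $12,532. Book value $42,498.
Year 6: $112,788 × 3/36 = $9,399. Book value $33,099.
Year 7: $112,788 × 2/36 = $6,266. Book value $26,833.

$6,266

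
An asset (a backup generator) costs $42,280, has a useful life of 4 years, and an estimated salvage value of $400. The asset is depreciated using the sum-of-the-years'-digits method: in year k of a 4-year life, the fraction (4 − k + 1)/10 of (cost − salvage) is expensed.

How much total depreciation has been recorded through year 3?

$37,692

Depreciable base = $42,280 − $400 = $41,880.
Sum of the years' digits = 4+3+2+1 = 10.
Year 1: $41,880 × 4/10 = $16,752. Book value $25,528.
Year 2: $41,880 × 3/10 = $12,564. Book value $12,964.
Year 3: $41,880 × 2/10 = $8,376. Book value $4,588.
Accumulated through year 3 = $42,280 − $4,588 = $37,692.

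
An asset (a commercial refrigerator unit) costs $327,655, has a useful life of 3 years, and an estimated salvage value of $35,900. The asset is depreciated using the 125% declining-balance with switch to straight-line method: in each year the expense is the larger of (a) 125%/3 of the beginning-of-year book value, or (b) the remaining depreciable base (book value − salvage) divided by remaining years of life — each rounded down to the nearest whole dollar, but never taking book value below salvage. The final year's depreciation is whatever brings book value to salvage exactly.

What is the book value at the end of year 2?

Depreciable base = $327,655 − $35,900 = $291,755.
Year 1: DB = ⌊$327,655 × 125%/3⌋ = $136,522; SL = ⌊$291,755/3⌋ = $97,251 → take DB $136,522. Book value $191,133.
Year 2: DB = ⌊$191,133 × 125%/3⌋ = $79,638; SL = ⌊$155,233/2⌋ = $77,616 → take DB $79,638. Book value $111,495.

$111,495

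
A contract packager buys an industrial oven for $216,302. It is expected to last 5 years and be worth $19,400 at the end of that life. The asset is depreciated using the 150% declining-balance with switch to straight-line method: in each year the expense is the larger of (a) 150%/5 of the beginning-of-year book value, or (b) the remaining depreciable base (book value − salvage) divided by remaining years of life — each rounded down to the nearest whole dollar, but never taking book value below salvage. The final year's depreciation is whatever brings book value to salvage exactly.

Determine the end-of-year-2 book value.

Depreciable base = $216,302 − $19,400 = $196,902.
Year 1: DB = ⌊$216,302 × 150%/5⌋ = $64,890; SL = ⌊$196,902/5⌋ = $39,380 → take DB $64,890. Book value $151,412.
Year 2: DB = ⌊$151,412 × 150%/5⌋ = $45,423; SL = ⌊$132,012/4⌋ = $33,003 → take DB $45,423. Book value $105,989.

$105,989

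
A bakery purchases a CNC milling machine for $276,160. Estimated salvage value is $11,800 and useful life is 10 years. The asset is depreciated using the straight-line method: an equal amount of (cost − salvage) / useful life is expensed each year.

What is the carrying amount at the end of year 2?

Depreciable base = $276,160 − $11,800 = $264,360.
Annual expense = $264,360 / 10 = $26,436.
End of year 1: book value $249,724.
End of year 2: book value $223,288.

$223,288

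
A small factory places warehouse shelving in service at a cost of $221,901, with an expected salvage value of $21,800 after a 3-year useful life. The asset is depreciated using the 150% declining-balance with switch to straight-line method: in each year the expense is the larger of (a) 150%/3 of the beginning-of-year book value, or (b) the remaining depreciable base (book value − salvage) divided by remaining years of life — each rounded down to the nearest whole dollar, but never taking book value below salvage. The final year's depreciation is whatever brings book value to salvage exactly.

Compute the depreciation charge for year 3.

$33,676

Depreciable base = $221,901 − $21,800 = $200,101.
Year 1: DB = ⌊$221,901 × 150%/3⌋ = $110,950; SL = ⌊$200,101/3⌋ = $66,700 → take DB $110,950. Book value $110,951.
Year 2: DB = ⌊$110,951 × 150%/3⌋ = $55,475; SL = ⌊$89,151/2⌋ = $44,575 → take DB $55,475. Book value $55,476.
Year 3 (final): $55,476 − $21,800 = $33,676. Book value $21,800.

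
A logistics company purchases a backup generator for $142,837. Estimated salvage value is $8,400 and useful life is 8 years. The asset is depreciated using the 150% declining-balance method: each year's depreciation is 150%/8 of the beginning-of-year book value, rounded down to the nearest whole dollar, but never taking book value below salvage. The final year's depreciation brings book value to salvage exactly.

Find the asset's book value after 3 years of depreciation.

Depreciable base = $142,837 − $8,400 = $134,437.
Year 1: ⌊$142,837 × 150%/8⌋ = $26,781. Book value $116,056.
Year 2: ⌊$116,056 × 150%/8⌋ = $21,760. Book value $94,296.
Year 3: ⌊$94,296 × 150%/8⌋ = $17,680. Book value $76,616.

$76,616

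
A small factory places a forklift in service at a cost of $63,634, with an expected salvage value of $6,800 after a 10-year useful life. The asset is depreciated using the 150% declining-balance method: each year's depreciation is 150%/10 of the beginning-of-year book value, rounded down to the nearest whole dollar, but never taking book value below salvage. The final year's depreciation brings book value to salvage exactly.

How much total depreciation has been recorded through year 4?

$30,416

Depreciable base = $63,634 − $6,800 = $56,834.
Year 1: ⌊$63,634 × 150%/10⌋ = $9,545. Book value $54,089.
Year 2: ⌊$54,089 × 150%/10⌋ = $8,113. Book value $45,976.
Year 3: ⌊$45,976 × 150%/10⌋ = $6,896. Book value $39,080.
Year 4: ⌊$39,080 × 150%/10⌋ = $5,862. Book value $33,218.
Accumulated through year 4 = $63,634 − $33,218 = $30,416.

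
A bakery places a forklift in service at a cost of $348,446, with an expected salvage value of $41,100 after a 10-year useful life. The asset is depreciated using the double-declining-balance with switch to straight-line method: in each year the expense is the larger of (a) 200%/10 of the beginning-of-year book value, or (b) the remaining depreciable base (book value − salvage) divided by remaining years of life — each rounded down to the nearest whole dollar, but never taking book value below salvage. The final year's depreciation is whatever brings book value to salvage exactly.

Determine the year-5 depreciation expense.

$28,544

Depreciable base = $348,446 − $41,100 = $307,346.
Year 1: DB = ⌊$348,446 × 200%/10⌋ = $69,689; SL = ⌊$307,346/10⌋ = $30,734 → take DB $69,689. Book value $278,757.
Year 2: DB = ⌊$278,757 × 200%/10⌋ = $55,751; SL = ⌊$237,657/9⌋ = $26,406 → take DB $55,751. Book value $223,006.
Year 3: DB = ⌊$223,006 × 200%/10⌋ = $44,601; SL = ⌊$181,906/8⌋ = $22,738 → take DB $44,601. Book value $178,405.
Year 4: DB = ⌊$178,405 × 200%/10⌋ = $35,681; SL = ⌊$137,305/7⌋ = $19,615 → take DB $35,681. Book value $142,724.
Year 5: DB = ⌊$142,724 × 200%/10⌋ = $28,544; SL = ⌊$101,624/6⌋ = $16,937 → take DB $28,544. Book value $114,180.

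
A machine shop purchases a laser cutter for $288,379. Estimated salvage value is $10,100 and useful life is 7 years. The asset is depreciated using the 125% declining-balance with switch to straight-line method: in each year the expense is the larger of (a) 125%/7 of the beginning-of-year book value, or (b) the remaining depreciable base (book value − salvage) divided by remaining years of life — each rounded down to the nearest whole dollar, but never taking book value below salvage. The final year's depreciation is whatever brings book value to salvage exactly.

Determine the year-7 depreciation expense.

$36,897

Depreciable base = $288,379 − $10,100 = $278,279.
Year 1: DB = ⌊$288,379 × 125%/7⌋ = $51,496; SL = ⌊$278,279/7⌋ = $39,754 → take DB $51,496. Book value $236,883.
Year 2: DB = ⌊$236,883 × 125%/7⌋ = $42,300; SL = ⌊$226,783/6⌋ = $37,797 → take DB $42,300. Book value $194,583.
Year 3: DB = ⌊$194,583 × 125%/7⌋ = $34,746; SL = ⌊$184,483/5⌋ = $36,896 → take SL $36,896. Book value $157,687.
Year 4: DB = ⌊$157,687 × 125%/7⌋ = $28,158; SL = ⌊$147,587/4⌋ = $36,896 → take SL $36,896. Book value $120,791.
Year 5: DB = ⌊$120,791 × 125%/7⌋ = $21,569; SL = ⌊$110,691/3⌋ = $36,897 → take SL $36,897. Book value $83,894.
Year 6: DB = ⌊$83,894 × 125%/7⌋ = $14,981; SL = ⌊$73,794/2⌋ = $36,897 → take SL $36,897. Book value $46,997.
Year 7 (final): $46,997 − $10,100 = $36,897. Book value $10,100.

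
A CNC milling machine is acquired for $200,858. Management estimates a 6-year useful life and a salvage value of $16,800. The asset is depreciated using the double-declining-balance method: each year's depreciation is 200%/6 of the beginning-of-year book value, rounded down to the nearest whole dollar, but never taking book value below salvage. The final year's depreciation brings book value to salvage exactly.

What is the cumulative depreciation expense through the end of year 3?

Depreciable base = $200,858 − $16,800 = $184,058.
Year 1: ⌊$200,858 × 200%/6⌋ = $66,952. Book value $133,906.
Year 2: ⌊$133,906 × 200%/6⌋ = $44,635. Book value $89,271.
Year 3: ⌊$89,271 × 200%/6⌋ = $29,757. Book value $59,514.
Accumulated through year 3 = $200,858 − $59,514 = $141,344.

$141,344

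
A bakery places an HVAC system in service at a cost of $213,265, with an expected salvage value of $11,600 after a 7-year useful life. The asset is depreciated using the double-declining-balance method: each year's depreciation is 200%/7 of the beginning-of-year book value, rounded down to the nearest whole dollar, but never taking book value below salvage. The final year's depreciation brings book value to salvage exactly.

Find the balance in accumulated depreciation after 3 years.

Depreciable base = $213,265 − $11,600 = $201,665.
Year 1: ⌊$213,265 × 200%/7⌋ = $60,932. Book value $152,333.
Year 2: ⌊$152,333 × 200%/7⌋ = $43,523. Book value $108,810.
Year 3: ⌊$108,810 × 200%/7⌋ = $31,088. Book value $77,722.
Accumulated through year 3 = $213,265 − $77,722 = $135,543.

$135,543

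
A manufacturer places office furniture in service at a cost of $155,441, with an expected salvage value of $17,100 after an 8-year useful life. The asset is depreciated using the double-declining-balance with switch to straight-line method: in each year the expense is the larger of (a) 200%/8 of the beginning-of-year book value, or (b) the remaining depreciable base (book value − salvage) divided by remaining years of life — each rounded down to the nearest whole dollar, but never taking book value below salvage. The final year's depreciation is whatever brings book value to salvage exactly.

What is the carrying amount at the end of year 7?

$20,750

Depreciable base = $155,441 − $17,100 = $138,341.
Year 1: DB = ⌊$155,441 × 200%/8⌋ = $38,860; SL = ⌊$138,341/8⌋ = $17,292 → take DB $38,860. Book value $116,581.
Year 2: DB = ⌊$116,581 × 200%/8⌋ = $29,145; SL = ⌊$99,481/7⌋ = $14,211 → take DB $29,145. Book value $87,436.
Year 3: DB = ⌊$87,436 × 200%/8⌋ = $21,859; SL = ⌊$70,336/6⌋ = $11,722 → take DB $21,859. Book value $65,577.
Year 4: DB = ⌊$65,577 × 200%/8⌋ = $16,394; SL = ⌊$48,477/5⌋ = $9,695 → take DB $16,394. Book value $49,183.
Year 5: DB = ⌊$49,183 × 200%/8⌋ = $12,295; SL = ⌊$32,083/4⌋ = $8,020 → take DB $12,295. Book value $36,888.
Year 6: DB = ⌊$36,888 × 200%/8⌋ = $9,222; SL = ⌊$19,788/3⌋ = $6,596 → take DB $9,222. Book value $27,666.
Year 7: DB = ⌊$27,666 × 200%/8⌋ = $6,916; SL = ⌊$10,566/2⌋ = $5,283 → take DB $6,916. Book value $20,750.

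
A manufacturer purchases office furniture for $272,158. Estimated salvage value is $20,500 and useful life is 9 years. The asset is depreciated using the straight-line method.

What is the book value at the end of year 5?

$132,348

Depreciable base = $272,158 − $20,500 = $251,658.
Annual expense = $251,658 / 9 = $27,962.
End of year 1: book value $244,196.
End of year 2: book value $216,234.
End of year 3: book value $188,272.
End of year 4: book value $160,310.
End of year 5: book value $132,348.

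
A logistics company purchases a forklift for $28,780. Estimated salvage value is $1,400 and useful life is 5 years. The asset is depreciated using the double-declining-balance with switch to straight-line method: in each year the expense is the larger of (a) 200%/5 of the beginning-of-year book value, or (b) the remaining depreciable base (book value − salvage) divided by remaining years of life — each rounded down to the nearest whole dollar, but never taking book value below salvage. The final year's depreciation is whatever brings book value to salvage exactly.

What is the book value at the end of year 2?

$10,361

Depreciable base = $28,780 − $1,400 = $27,380.
Year 1: DB = ⌊$28,780 × 200%/5⌋ = $11,512; SL = ⌊$27,380/5⌋ = $5,476 → take DB $11,512. Book value $17,268.
Year 2: DB = ⌊$17,268 × 200%/5⌋ = $6,907; SL = ⌊$15,868/4⌋ = $3,967 → take DB $6,907. Book value $10,361.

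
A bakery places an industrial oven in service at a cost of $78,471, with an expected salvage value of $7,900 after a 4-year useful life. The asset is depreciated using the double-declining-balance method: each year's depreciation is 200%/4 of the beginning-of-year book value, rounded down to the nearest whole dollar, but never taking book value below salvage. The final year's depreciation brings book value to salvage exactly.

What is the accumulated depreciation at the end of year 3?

Depreciable base = $78,471 − $7,900 = $70,571.
Year 1: ⌊$78,471 × 200%/4⌋ = $39,235. Book value $39,236.
Year 2: ⌊$39,236 × 200%/4⌋ = $19,618. Book value $19,618.
Year 3: ⌊$19,618 × 200%/4⌋ = $9,809. Book value $9,809.
Accumulated through year 3 = $78,471 − $9,809 = $68,662.

$68,662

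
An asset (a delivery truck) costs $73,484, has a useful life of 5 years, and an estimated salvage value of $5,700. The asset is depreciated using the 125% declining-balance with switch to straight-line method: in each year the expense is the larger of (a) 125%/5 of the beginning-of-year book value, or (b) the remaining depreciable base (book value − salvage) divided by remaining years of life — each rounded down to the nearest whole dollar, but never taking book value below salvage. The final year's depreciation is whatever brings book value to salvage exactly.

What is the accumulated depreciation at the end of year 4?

Depreciable base = $73,484 − $5,700 = $67,784.
Year 1: DB = ⌊$73,484 × 125%/5⌋ = $18,371; SL = ⌊$67,784/5⌋ = $13,556 → take DB $18,371. Book value $55,113.
Year 2: DB = ⌊$55,113 × 125%/5⌋ = $13,778; SL = ⌊$49,413/4⌋ = $12,353 → take DB $13,778. Book value $41,335.
Year 3: DB = ⌊$41,335 × 125%/5⌋ = $10,333; SL = ⌊$35,635/3⌋ = $11,878 → take SL $11,878. Book value $29,457.
Year 4: DB = ⌊$29,457 × 125%/5⌋ = $7,364; SL = ⌊$23,757/2⌋ = $11,878 → take SL $11,878. Book value $17,579.
Accumulated through year 4 = $73,484 − $17,579 = $55,905.

$55,905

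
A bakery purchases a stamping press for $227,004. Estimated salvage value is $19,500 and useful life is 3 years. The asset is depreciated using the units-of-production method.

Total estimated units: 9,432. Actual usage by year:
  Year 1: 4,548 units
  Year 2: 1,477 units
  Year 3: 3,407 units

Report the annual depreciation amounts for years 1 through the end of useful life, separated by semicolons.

Depreciable base = $227,004 − $19,500 = $207,504.
Rate = $207,504 / 9,432 units = $22 per unit.
Year 1: 4,548 × $22 = $100,056. Book value $126,948.
Year 2: 1,477 × $22 = $32,494. Book value $94,454.
Year 3: 3,407 × $22 = $74,954. Book value $19,500.

$100,056; $32,494; $74,954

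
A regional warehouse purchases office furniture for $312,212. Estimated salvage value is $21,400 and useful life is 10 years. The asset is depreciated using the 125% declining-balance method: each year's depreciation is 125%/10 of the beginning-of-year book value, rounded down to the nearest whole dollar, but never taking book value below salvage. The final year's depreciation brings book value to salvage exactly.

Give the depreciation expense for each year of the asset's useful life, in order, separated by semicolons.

Depreciable base = $312,212 − $21,400 = $290,812.
Year 1: ⌊$312,212 × 125%/10⌋ = $39,026. Book value $273,186.
Year 2: ⌊$273,186 × 125%/10⌋ = $34,148. Book value $239,038.
Year 3: ⌊$239,038 × 125%/10⌋ = $29,879. Book value $209,159.
Year 4: ⌊$209,159 × 125%/10⌋ = $26,144. Book value $183,015.
Year 5: ⌊$183,015 × 125%/10⌋ = $22,876. Book value $160,139.
Year 6: ⌊$160,139 × 125%/10⌋ = $20,017. Book value $140,122.
Year 7: ⌊$140,122 × 125%/10⌋ = $17,515. Book value $122,607.
Year 8: ⌊$122,607 × 125%/10⌋ = $15,325. Book value $107,282.
Year 9: ⌊$107,282 × 125%/10⌋ = $13,410. Book value $93,872.
Year 10 (final): $93,872 − $21,400 = $72,472. Book value $21,400.

$39,026; $34,148; $29,879; $26,144; $22,876; $20,017; $17,515; $15,325; $13,410; $72,472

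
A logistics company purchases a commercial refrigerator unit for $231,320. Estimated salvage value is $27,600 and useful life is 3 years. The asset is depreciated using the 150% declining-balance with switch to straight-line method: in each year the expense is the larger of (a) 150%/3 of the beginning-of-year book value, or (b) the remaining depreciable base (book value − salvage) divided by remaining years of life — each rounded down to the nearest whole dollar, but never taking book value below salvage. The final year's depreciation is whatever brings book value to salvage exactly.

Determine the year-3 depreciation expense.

$30,230

Depreciable base = $231,320 − $27,600 = $203,720.
Year 1: DB = ⌊$231,320 × 150%/3⌋ = $115,660; SL = ⌊$203,720/3⌋ = $67,906 → take DB $115,660. Book value $115,660.
Year 2: DB = ⌊$115,660 × 150%/3⌋ = $57,830; SL = ⌊$88,060/2⌋ = $44,030 → take DB $57,830. Book value $57,830.
Year 3 (final): $57,830 − $27,600 = $30,230. Book value $27,600.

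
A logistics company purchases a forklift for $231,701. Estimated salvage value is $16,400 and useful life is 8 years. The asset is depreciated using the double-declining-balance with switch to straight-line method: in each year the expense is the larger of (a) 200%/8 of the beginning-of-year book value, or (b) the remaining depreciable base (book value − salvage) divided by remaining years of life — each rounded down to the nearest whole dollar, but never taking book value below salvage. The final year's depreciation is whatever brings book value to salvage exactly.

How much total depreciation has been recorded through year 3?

$133,952

Depreciable base = $231,701 − $16,400 = $215,301.
Year 1: DB = ⌊$231,701 × 200%/8⌋ = $57,925; SL = ⌊$215,301/8⌋ = $26,912 → take DB $57,925. Book value $173,776.
Year 2: DB = ⌊$173,776 × 200%/8⌋ = $43,444; SL = ⌊$157,376/7⌋ = $22,482 → take DB $43,444. Book value $130,332.
Year 3: DB = ⌊$130,332 × 200%/8⌋ = $32,583; SL = ⌊$113,932/6⌋ = $18,988 → take DB $32,583. Book value $97,749.
Accumulated through year 3 = $231,701 − $97,749 = $133,952.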